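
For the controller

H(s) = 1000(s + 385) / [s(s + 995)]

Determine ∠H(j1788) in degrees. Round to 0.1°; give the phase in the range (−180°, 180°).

-73.1°

At s = jω = j1788:
zero (s+385): 385 + j1788 → |·| = √(385²+1788²) = √3345169 ≈ 1829, ∠ = arctan(1788/385) ≈ 77.85°
pole (s+995): 995 + j1788 → |·| = √(995²+1788²) = √4186969 ≈ 2046.2, ∠ = arctan(1788/995) ≈ 60.90°
pole at origin: |s| = 1788, ∠ = 90.00° (in denominator)
∠H = 77.85° − 150.90° = -73.05°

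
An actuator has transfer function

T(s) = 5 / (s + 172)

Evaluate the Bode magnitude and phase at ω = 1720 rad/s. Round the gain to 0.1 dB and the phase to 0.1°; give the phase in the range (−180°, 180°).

-50.8 dB, -84.3°

Substitute s = j1720:
Numerator: 5 = 5 + j0
Denominator: (j1720) + 172 = 172 + j1720
|N| = √(5² + 0²) ≈ 5, ∠N ≈ 0.00°
|D| = √(172² + 1720²) ≈ 1728.6, ∠D ≈ 84.29°
|T| = 5 / 1728.6 ≈ 0.0028925
Gain = 20 log₁₀(0.0028925) ≈ -50.77 dB
∠T = 0.00° − 84.29° = -84.29°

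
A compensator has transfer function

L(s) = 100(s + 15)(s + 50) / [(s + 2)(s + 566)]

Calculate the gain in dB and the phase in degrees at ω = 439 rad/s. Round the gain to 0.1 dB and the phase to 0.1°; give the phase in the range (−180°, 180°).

At s = jω = j439:
zero (s+15): 15 + j439 → |·| = √(15²+439²) = √192946 ≈ 439.26, ∠ = arctan(439/15) ≈ 88.04°
zero (s+50): 50 + j439 → |·| = √(50²+439²) = √195221 ≈ 441.84, ∠ = arctan(439/50) ≈ 83.50°
pole (s+2): 2 + j439 → |·| = √(2²+439²) = √192725 ≈ 439, ∠ = arctan(439/2) ≈ 89.74°
pole (s+566): 566 + j439 → |·| = √(566²+439²) = √513077 ≈ 716.29, ∠ = arctan(439/566) ≈ 37.80°
|L| = 100 · 1.9408e+05 / 3.1445e+05 ≈ 61.72
Gain = 20 log₁₀(61.72) ≈ 35.81 dB
∠L = 171.54° − 127.54° = 44.00°

35.8 dB, 44.0°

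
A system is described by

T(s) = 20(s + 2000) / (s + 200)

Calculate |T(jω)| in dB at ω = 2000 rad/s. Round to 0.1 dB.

At s = jω = j2000:
zero (s+2000): 2000 + j2000 → |·| = √(2000²+2000²) = √8000000 ≈ 2828.4, ∠ = arctan(2000/2000) ≈ 45.00°
pole (s+200): 200 + j2000 → |·| = √(200²+2000²) = √4040000 ≈ 2010, ∠ = arctan(2000/200) ≈ 84.29°
|T| = 20 · 2828.4 / 2010 ≈ 28.143
Gain = 20 log₁₀(28.143) ≈ 28.99 dB

29.0 dB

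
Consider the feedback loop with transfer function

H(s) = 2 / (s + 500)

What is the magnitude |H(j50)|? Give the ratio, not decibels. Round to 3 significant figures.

Substitute s = j50:
Numerator: 2 = 2 + j0
Denominator: (j50) + 500 = 500 + j50
|N| = √(2² + 0²) ≈ 2, ∠N ≈ 0.00°
|D| = √(500² + 50²) ≈ 502.49, ∠D ≈ 5.71°
|H| = 2 / 502.49 ≈ 0.0039802

0.00398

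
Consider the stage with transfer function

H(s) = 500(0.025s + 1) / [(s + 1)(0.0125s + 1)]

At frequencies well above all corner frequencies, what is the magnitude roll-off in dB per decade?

-20 dB/decade

Each pole contributes −20 dB/decade at high frequency; each zero contributes +20 dB/decade.
Net: 1 zero(s) − 2 pole(s) → -20 dB/decade.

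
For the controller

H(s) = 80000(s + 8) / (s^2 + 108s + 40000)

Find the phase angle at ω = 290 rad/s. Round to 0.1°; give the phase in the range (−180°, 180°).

-56.2°

At s = jω = j290:
zero (s+8): 8 + j290 → |·| = √(8²+290²) = √84164 ≈ 290.11, ∠ = arctan(290/8) ≈ 88.42°
quadratic: (j290)² + 108·j290 + 40000 = -44100 + j31320 → |·| ≈ 54090, ∠ ≈ 144.62°
∠H = 88.42° − 144.62° = -56.20°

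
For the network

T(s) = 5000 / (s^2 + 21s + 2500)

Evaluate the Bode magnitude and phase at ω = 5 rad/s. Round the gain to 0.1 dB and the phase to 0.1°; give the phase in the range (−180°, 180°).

6.1 dB, -2.4°

At s = jω = j5:
quadratic: (j5)² + 21·j5 + 2500 = 2475 + j105 → |·| ≈ 2477.2, ∠ ≈ 2.43°
|T| = 5000 / 2477.2 ≈ 2.0184
Gain = 20 log₁₀(2.0184) ≈ 6.10 dB
∠T = 0.00° − 2.43° = -2.43°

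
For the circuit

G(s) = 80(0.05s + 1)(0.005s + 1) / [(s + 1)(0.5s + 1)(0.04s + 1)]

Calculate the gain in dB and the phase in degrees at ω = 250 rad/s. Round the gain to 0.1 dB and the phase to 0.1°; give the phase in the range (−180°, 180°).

-45.8 dB, -126.8°

At ω = 250 rad/s:
zero (1 + j250·0.05) = 1 + j12.5 → |·| ≈ 12.54, ∠ ≈ 85.43°
zero (1 + j250·0.005) = 1 + j1.25 → |·| ≈ 1.6008, ∠ ≈ 51.34°
pole (1 + j250·1) = 1 + j250 → |·| ≈ 250, ∠ ≈ 89.77°
pole (1 + j250·0.5) = 1 + j125 → |·| ≈ 125, ∠ ≈ 89.54°
pole (1 + j250·0.04) = 1 + j10 → |·| ≈ 10.05, ∠ ≈ 84.29°
|G| = 80 · 12.54 · 1.6008 / (250 · 125 · 10.05) ≈ 0.0051134
Gain = 20 log₁₀(0.0051134) ≈ -45.83 dB
∠G = (85.43° + 51.34°) − (89.77° + 89.54° + 84.29°) = -126.83°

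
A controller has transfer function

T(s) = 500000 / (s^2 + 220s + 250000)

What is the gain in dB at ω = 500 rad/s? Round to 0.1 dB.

13.2 dB

At s = jω = j500:
quadratic: (j500)² + 220·j500 + 250000 = 0 + j110000 → |·| ≈ 1.1e+05, ∠ ≈ 90.00°
|T| = 500000 / 1.1e+05 ≈ 4.5455
Gain = 20 log₁₀(4.5455) ≈ 13.15 dB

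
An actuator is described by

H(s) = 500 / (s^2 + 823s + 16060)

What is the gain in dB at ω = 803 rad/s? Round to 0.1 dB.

Substitute s = j803:
Numerator: 500 = 500 + j0
Denominator: (j803)^2 + 823(j803) + 16060 = -628749 + j660869
|N| = √(500² + 0²) ≈ 500, ∠N ≈ 0.00°
|D| = √(628749² + 660869²) ≈ 9.1218e+05, ∠D ≈ 133.57°
|H| = 500 / 9.1218e+05 ≈ 0.00054814
Gain = 20 log₁₀(0.00054814) ≈ -65.22 dB

-65.2 dB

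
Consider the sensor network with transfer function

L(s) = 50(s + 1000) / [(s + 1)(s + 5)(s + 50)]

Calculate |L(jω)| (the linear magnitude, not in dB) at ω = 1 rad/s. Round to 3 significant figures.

139

At s = jω = j1:
zero (s+1000): 1000 + j1 → |·| = √(1000²+1²) = √1000001 ≈ 1000, ∠ = arctan(1/1000) ≈ 0.06°
pole (s+1): 1 + j1 → |·| = √(1²+1²) = √2 ≈ 1.4142, ∠ = arctan(1/1) ≈ 45.00°
pole (s+5): 5 + j1 → |·| = √(5²+1²) = √26 ≈ 5.099, ∠ = arctan(1/5) ≈ 11.31°
pole (s+50): 50 + j1 → |·| = √(50²+1²) = √2501 ≈ 50.01, ∠ = arctan(1/50) ≈ 1.15°
|L| = 50 · 1000 / 360.62 ≈ 138.65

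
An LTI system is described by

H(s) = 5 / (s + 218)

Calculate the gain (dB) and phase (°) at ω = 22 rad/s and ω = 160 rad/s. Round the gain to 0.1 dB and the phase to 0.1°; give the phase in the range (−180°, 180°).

ω = 22: -32.8 dB, -5.8°; ω = 160: -34.7 dB, -36.3°

Substitute s = j22:
Numerator: 5 = 5 + j0
Denominator: (j22) + 218 = 218 + j22
|N| = √(5² + 0²) ≈ 5, ∠N ≈ 0.00°
|D| = √(218² + 22²) ≈ 219.11, ∠D ≈ 5.76°
|H| = 5 / 219.11 ≈ 0.02282
Gain = 20 log₁₀(0.02282) ≈ -32.83 dB
∠H = 0.00° − 5.76° = -5.76°

Substitute s = j160:
Numerator: 5 = 5 + j0
Denominator: (j160) + 218 = 218 + j160
|N| = √(5² + 0²) ≈ 5, ∠N ≈ 0.00°
|D| = √(218² + 160²) ≈ 270.41, ∠D ≈ 36.28°
|H| = 5 / 270.41 ≈ 0.01849
Gain = 20 log₁₀(0.01849) ≈ -34.66 dB
∠H = 0.00° − 36.28° = -36.28°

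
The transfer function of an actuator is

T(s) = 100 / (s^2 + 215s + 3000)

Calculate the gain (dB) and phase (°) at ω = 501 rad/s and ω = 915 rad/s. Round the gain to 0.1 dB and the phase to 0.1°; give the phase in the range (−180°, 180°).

ω = 501: -68.6 dB, -156.5°; ω = 915: -78.7 dB, -166.7°

Substitute s = j501:
Numerator: 100 = 100 + j0
Denominator: (j501)^2 + 215(j501) + 3000 = -248001 + j107715
|N| = √(100² + 0²) ≈ 100, ∠N ≈ 0.00°
|D| = √(248001² + 107715²) ≈ 2.7038e+05, ∠D ≈ 156.52°
|T| = 100 / 2.7038e+05 ≈ 0.00036985
Gain = 20 log₁₀(0.00036985) ≈ -68.64 dB
∠T = 0.00° − 156.52° = -156.52°

Substitute s = j915:
Numerator: 100 = 100 + j0
Denominator: (j915)^2 + 215(j915) + 3000 = -834225 + j196725
|N| = √(100² + 0²) ≈ 100, ∠N ≈ 0.00°
|D| = √(834225² + 196725²) ≈ 8.5711e+05, ∠D ≈ 166.73°
|T| = 100 / 8.5711e+05 ≈ 0.00011667
Gain = 20 log₁₀(0.00011667) ≈ -78.66 dB
∠T = 0.00° − 166.73° = -166.73°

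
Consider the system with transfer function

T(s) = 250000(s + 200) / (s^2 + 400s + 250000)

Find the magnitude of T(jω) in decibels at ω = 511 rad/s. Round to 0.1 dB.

56.5 dB

At s = jω = j511:
zero (s+200): 200 + j511 → |·| = √(200²+511²) = √301121 ≈ 548.74, ∠ = arctan(511/200) ≈ 68.63°
quadratic: (j511)² + 400·j511 + 250000 = -11121 + j204400 → |·| ≈ 2.047e+05, ∠ ≈ 93.11°
|T| = 250000 · 548.74 / 2.047e+05 ≈ 670.18
Gain = 20 log₁₀(670.18) ≈ 56.52 dB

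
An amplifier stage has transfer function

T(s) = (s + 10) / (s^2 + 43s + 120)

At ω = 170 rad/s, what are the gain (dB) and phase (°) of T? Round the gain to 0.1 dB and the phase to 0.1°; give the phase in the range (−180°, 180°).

-44.8 dB, -79.1°

Substitute s = j170:
Numerator: (j170) + 10 = 10 + j170
Denominator: (j170)^2 + 43(j170) + 120 = -28780 + j7310
|N| = √(10² + 170²) ≈ 170.29, ∠N ≈ 86.63°
|D| = √(28780² + 7310²) ≈ 29694, ∠D ≈ 165.75°
|T| = 170.29 / 29694 ≈ 0.0057348
Gain = 20 log₁₀(0.0057348) ≈ -44.83 dB
∠T = 86.63° − 165.75° = -79.12°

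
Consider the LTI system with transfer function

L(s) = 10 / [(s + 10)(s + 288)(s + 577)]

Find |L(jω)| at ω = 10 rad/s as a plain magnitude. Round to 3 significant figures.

4.25e-06

At s = jω = j10:
pole (s+10): 10 + j10 → |·| = √(10²+10²) = √200 ≈ 14.142, ∠ = arctan(10/10) ≈ 45.00°
pole (s+288): 288 + j10 → |·| = √(288²+10²) = √83044 ≈ 288.17, ∠ = arctan(10/288) ≈ 1.99°
pole (s+577): 577 + j10 → |·| = √(577²+10²) = √333029 ≈ 577.09, ∠ = arctan(10/577) ≈ 0.99°
|L| = 10 / 2.3518e+06 ≈ 4.2521e-06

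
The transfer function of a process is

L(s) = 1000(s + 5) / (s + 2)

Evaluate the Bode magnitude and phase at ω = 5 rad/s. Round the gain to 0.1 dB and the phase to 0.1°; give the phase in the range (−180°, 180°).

62.4 dB, -23.2°

At s = jω = j5:
zero (s+5): 5 + j5 → |·| = √(5²+5²) = √50 ≈ 7.0711, ∠ = arctan(5/5) ≈ 45.00°
pole (s+2): 2 + j5 → |·| = √(2²+5²) = √29 ≈ 5.3852, ∠ = arctan(5/2) ≈ 68.20°
|L| = 1000 · 7.0711 / 5.3852 ≈ 1313.1
Gain = 20 log₁₀(1313.1) ≈ 62.37 dB
∠L = 45.00° − 68.20° = -23.20°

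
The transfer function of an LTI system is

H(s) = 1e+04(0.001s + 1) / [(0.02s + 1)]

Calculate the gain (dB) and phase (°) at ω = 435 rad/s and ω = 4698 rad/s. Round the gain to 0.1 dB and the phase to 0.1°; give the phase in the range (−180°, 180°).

ω = 435: 61.9 dB, -59.9°; ω = 4698: 54.2 dB, -11.4°

At ω = 435 rad/s:
zero (1 + j435·0.001) = 1 + j0.435 → |·| ≈ 1.0905, ∠ ≈ 23.51°
pole (1 + j435·0.02) = 1 + j8.7 → |·| ≈ 8.7573, ∠ ≈ 83.44°
|H| = 1e+04 · 1.0905 / (8.7573) ≈ 1245.2
Gain = 20 log₁₀(1245.2) ≈ 61.90 dB
∠H = (23.51°) − (83.44°) = -59.93°

At ω = 4698 rad/s:
zero (1 + j4698·0.001) = 1 + j4.698 → |·| ≈ 4.8032, ∠ ≈ 77.98°
pole (1 + j4698·0.02) = 1 + j93.96 → |·| ≈ 93.965, ∠ ≈ 89.39°
|H| = 1e+04 · 4.8032 / (93.965) ≈ 511.17
Gain = 20 log₁₀(511.17) ≈ 54.17 dB
∠H = (77.98°) − (89.39°) = -11.41°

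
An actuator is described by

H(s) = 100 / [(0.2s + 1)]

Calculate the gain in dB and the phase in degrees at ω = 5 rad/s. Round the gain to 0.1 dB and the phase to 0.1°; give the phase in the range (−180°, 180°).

37.0 dB, -45.0°

At ω = 5 rad/s:
pole (1 + j5·0.2) = 1 + j1 → |·| ≈ 1.4142, ∠ ≈ 45.00°
|H| = 100 · 1 / (1.4142) ≈ 70.711
Gain = 20 log₁₀(70.711) ≈ 36.99 dB
∠H = (0°) − (45.00°) = -45.00°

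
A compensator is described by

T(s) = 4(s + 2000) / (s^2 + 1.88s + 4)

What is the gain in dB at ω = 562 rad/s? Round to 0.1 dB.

At s = jω = j562:
zero (s+2000): 2000 + j562 → |·| = √(2000²+562²) = √4315844 ≈ 2077.5, ∠ = arctan(562/2000) ≈ 15.70°
quadratic: (j562)² + 1.88·j562 + 4 = -315840 + j1056.56 → |·| ≈ 3.1584e+05, ∠ ≈ 179.81°
|T| = 4 · 2077.5 / 3.1584e+05 ≈ 0.026311
Gain = 20 log₁₀(0.026311) ≈ -31.60 dB

-31.6 dB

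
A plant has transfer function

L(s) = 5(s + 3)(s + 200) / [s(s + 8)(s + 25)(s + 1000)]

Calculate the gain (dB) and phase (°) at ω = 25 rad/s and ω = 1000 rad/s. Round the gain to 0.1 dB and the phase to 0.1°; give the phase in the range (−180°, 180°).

At s = jω = j25:
zero (s+3): 3 + j25 → |·| = √(3²+25²) = √634 ≈ 25.179, ∠ = arctan(25/3) ≈ 83.16°
zero (s+200): 200 + j25 → |·| = √(200²+25²) = √40625 ≈ 201.56, ∠ = arctan(25/200) ≈ 7.13°
pole (s+8): 8 + j25 → |·| = √(8²+25²) = √689 ≈ 26.249, ∠ = arctan(25/8) ≈ 72.26°
pole (s+25): 25 + j25 → |·| = √(25²+25²) = √1250 ≈ 35.355, ∠ = arctan(25/25) ≈ 45.00°
pole (s+1000): 1000 + j25 → |·| = √(1000²+25²) = √1000625 ≈ 1000.3, ∠ = arctan(25/1000) ≈ 1.43°
pole at origin: |s| = 25, ∠ = 90.00° (in denominator)
|L| = 5 · 5075.1 / 2.3208e+07 ≈ 0.0010934
Gain = 20 log₁₀(0.0010934) ≈ -59.22 dB
∠L = 90.29° − 208.69° = -118.40°

At s = jω = j1000:
zero (s+3): 3 + j1000 → |·| = √(3²+1000²) = √1000009 ≈ 1000, ∠ = arctan(1000/3) ≈ 89.83°
zero (s+200): 200 + j1000 → |·| = √(200²+1000²) = √1040000 ≈ 1019.8, ∠ = arctan(1000/200) ≈ 78.69°
pole (s+8): 8 + j1000 → |·| = √(8²+1000²) = √1000064 ≈ 1000, ∠ = arctan(1000/8) ≈ 89.54°
pole (s+25): 25 + j1000 → |·| = √(25²+1000²) = √1000625 ≈ 1000.3, ∠ = arctan(1000/25) ≈ 88.57°
pole (s+1000): 1000 + j1000 → |·| = √(1000²+1000²) = √2000000 ≈ 1414.2, ∠ = arctan(1000/1000) ≈ 45.00°
pole at origin: |s| = 1000, ∠ = 90.00° (in denominator)
|L| = 5 · 1.0198e+06 / 1.4146e+12 ≈ 3.6046e-06
Gain = 20 log₁₀(3.6046e-06) ≈ -108.86 dB
∠L = 168.52° − 313.11° = -144.59°

ω = 25: -59.2 dB, -118.4°; ω = 1000: -108.9 dB, -144.6°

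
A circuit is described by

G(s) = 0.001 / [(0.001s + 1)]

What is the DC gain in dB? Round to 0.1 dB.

-60.0 dB

G(0) = 0.001 · 1 / 1 = 0.001
20 log₁₀(0.001) ≈ -60.00 dB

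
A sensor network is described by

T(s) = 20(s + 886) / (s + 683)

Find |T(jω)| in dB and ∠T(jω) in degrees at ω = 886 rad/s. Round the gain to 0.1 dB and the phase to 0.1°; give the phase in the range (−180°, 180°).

At s = jω = j886:
zero (s+886): 886 + j886 → |·| = √(886²+886²) = √1569992 ≈ 1253, ∠ = arctan(886/886) ≈ 45.00°
pole (s+683): 683 + j886 → |·| = √(683²+886²) = √1251485 ≈ 1118.7, ∠ = arctan(886/683) ≈ 52.37°
|T| = 20 · 1253 / 1118.7 ≈ 22.401
Gain = 20 log₁₀(22.401) ≈ 27.01 dB
∠T = 45.00° − 52.37° = -7.37°

27.0 dB, -7.4°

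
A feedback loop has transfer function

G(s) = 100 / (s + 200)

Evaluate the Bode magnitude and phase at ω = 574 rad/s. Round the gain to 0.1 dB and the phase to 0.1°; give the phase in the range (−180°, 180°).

-15.7 dB, -70.8°

Substitute s = j574:
Numerator: 100 = 100 + j0
Denominator: (j574) + 200 = 200 + j574
|N| = √(100² + 0²) ≈ 100, ∠N ≈ 0.00°
|D| = √(200² + 574²) ≈ 607.85, ∠D ≈ 70.79°
|G| = 100 / 607.85 ≈ 0.16451
Gain = 20 log₁₀(0.16451) ≈ -15.68 dB
∠G = 0.00° − 70.79° = -70.79°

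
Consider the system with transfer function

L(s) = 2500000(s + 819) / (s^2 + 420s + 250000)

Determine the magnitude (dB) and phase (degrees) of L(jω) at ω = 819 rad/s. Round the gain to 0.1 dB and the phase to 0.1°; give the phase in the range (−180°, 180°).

At s = jω = j819:
zero (s+819): 819 + j819 → |·| = √(819²+819²) = √1341522 ≈ 1158.2, ∠ = arctan(819/819) ≈ 45.00°
quadratic: (j819)² + 420·j819 + 250000 = -420761 + j343980 → |·| ≈ 5.4347e+05, ∠ ≈ 140.73°
|L| = 2500000 · 1158.2 / 5.4347e+05 ≈ 5327.8
Gain = 20 log₁₀(5327.8) ≈ 74.53 dB
∠L = 45.00° − 140.73° = -95.73°

74.5 dB, -95.7°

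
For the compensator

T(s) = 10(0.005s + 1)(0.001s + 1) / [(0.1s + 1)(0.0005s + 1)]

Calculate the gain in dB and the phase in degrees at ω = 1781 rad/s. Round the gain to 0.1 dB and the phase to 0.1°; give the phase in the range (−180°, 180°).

-2.3 dB, 12.9°

At ω = 1781 rad/s:
zero (1 + j1781·0.005) = 1 + j8.905 → |·| ≈ 8.961, ∠ ≈ 83.59°
zero (1 + j1781·0.001) = 1 + j1.781 → |·| ≈ 2.0425, ∠ ≈ 60.69°
pole (1 + j1781·0.1) = 1 + j178.1 → |·| ≈ 178.1, ∠ ≈ 89.68°
pole (1 + j1781·0.0005) = 1 + j0.8905 → |·| ≈ 1.339, ∠ ≈ 41.69°
|T| = 10 · 8.961 · 2.0425 / (178.1 · 1.339) ≈ 0.76749
Gain = 20 log₁₀(0.76749) ≈ -2.30 dB
∠T = (83.59° + 60.69°) − (89.68° + 41.69°) = 12.91°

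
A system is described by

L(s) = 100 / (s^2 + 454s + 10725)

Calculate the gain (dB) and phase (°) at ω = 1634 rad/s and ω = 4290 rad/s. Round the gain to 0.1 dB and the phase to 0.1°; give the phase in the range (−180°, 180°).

ω = 1634: -88.8 dB, -164.4°; ω = 4290: -105.3 dB, -174.0°

Substitute s = j1634:
Numerator: 100 = 100 + j0
Denominator: (j1634)^2 + 454(j1634) + 10725 = -2659231 + j741836
|N| = √(100² + 0²) ≈ 100, ∠N ≈ 0.00°
|D| = √(2659231² + 741836²) ≈ 2.7608e+06, ∠D ≈ 164.41°
|L| = 100 / 2.7608e+06 ≈ 3.6221e-05
Gain = 20 log₁₀(3.6221e-05) ≈ -88.82 dB
∠L = 0.00° − 164.41° = -164.41°

Substitute s = j4290:
Numerator: 100 = 100 + j0
Denominator: (j4290)^2 + 454(j4290) + 10725 = -18393375 + j1947660
|N| = √(100² + 0²) ≈ 100, ∠N ≈ 0.00°
|D| = √(18393375² + 1947660²) ≈ 1.8496e+07, ∠D ≈ 173.96°
|L| = 100 / 1.8496e+07 ≈ 5.4066e-06
Gain = 20 log₁₀(5.4066e-06) ≈ -105.34 dB
∠L = 0.00° − 173.96° = -173.96°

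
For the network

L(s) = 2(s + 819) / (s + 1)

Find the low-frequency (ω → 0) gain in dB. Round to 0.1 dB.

64.3 dB

L(0) = 2·819 / (1) = 1638
20 log₁₀(1638) ≈ 64.29 dB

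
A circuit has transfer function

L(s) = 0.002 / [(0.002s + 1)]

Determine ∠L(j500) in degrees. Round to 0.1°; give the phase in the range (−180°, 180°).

-45.0°

At ω = 500 rad/s:
pole (1 + j500·0.002) = 1 + j1 → |·| ≈ 1.4142, ∠ ≈ 45.00°
∠L = (0°) − (45.00°) = -45.00°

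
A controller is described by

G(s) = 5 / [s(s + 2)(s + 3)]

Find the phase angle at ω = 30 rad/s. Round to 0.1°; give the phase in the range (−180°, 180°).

99.5°

At s = jω = j30:
pole (s+2): 2 + j30 → |·| = √(2²+30²) = √904 ≈ 30.067, ∠ = arctan(30/2) ≈ 86.19°
pole (s+3): 3 + j30 → |·| = √(3²+30²) = √909 ≈ 30.15, ∠ = arctan(30/3) ≈ 84.29°
pole at origin: |s| = 30, ∠ = 90.00° (in denominator)
∠G = 0.00° − 260.48° = -260.48° ≡ 99.52° (principal value)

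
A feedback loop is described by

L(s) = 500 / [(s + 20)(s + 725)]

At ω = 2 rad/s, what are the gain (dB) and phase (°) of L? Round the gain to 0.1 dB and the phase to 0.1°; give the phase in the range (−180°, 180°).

-29.3 dB, -5.9°

At s = jω = j2:
pole (s+20): 20 + j2 → |·| = √(20²+2²) = √404 ≈ 20.1, ∠ = arctan(2/20) ≈ 5.71°
pole (s+725): 725 + j2 → |·| = √(725²+2²) = √525629 ≈ 725, ∠ = arctan(2/725) ≈ 0.16°
|L| = 500 / 14573 ≈ 0.03431
Gain = 20 log₁₀(0.03431) ≈ -29.29 dB
∠L = 0.00° − 5.87° = -5.87°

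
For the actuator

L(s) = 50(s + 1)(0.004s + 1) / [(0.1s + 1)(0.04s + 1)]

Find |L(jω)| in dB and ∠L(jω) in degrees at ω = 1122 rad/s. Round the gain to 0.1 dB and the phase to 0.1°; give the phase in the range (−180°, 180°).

34.2 dB, -10.8°

At ω = 1122 rad/s:
zero (1 + j1122·1) = 1 + j1122 → |·| ≈ 1122, ∠ ≈ 89.95°
zero (1 + j1122·0.004) = 1 + j4.488 → |·| ≈ 4.5981, ∠ ≈ 77.44°
pole (1 + j1122·0.1) = 1 + j112.2 → |·| ≈ 112.2, ∠ ≈ 89.49°
pole (1 + j1122·0.04) = 1 + j44.88 → |·| ≈ 44.891, ∠ ≈ 88.72°
|L| = 50 · 1122 · 4.5981 / (112.2 · 44.891) ≈ 51.214
Gain = 20 log₁₀(51.214) ≈ 34.19 dB
∠L = (89.95° + 77.44°) − (89.49° + 88.72°) = -10.82°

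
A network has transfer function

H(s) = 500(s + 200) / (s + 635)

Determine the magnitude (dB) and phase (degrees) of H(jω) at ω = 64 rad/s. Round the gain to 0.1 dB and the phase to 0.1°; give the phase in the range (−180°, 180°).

44.3 dB, 12.0°

At s = jω = j64:
zero (s+200): 200 + j64 → |·| = √(200²+64²) = √44096 ≈ 209.99, ∠ = arctan(64/200) ≈ 17.74°
pole (s+635): 635 + j64 → |·| = √(635²+64²) = √407321 ≈ 638.22, ∠ = arctan(64/635) ≈ 5.76°
|H| = 500 · 209.99 / 638.22 ≈ 164.51
Gain = 20 log₁₀(164.51) ≈ 44.32 dB
∠H = 17.74° − 5.76° = 11.98°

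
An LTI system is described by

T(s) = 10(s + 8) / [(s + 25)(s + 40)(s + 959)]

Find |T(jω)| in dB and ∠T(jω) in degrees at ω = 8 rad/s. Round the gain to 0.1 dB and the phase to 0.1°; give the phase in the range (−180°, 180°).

At s = jω = j8:
zero (s+8): 8 + j8 → |·| = √(8²+8²) = √128 ≈ 11.314, ∠ = arctan(8/8) ≈ 45.00°
pole (s+25): 25 + j8 → |·| = √(25²+8²) = √689 ≈ 26.249, ∠ = arctan(8/25) ≈ 17.74°
pole (s+40): 40 + j8 → |·| = √(40²+8²) = √1664 ≈ 40.792, ∠ = arctan(8/40) ≈ 11.31°
pole (s+959): 959 + j8 → |·| = √(959²+8²) = √919745 ≈ 959.03, ∠ = arctan(8/959) ≈ 0.48°
|T| = 10 · 11.314 / 1.0269e+06 ≈ 0.00011018
Gain = 20 log₁₀(0.00011018) ≈ -79.16 dB
∠T = 45.00° − 29.53° = 15.47°

-79.2 dB, 15.5°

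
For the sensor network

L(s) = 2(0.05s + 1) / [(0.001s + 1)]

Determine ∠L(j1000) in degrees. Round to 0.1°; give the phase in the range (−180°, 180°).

At ω = 1000 rad/s:
zero (1 + j1000·0.05) = 1 + j50 → |·| ≈ 50.01, ∠ ≈ 88.85°
pole (1 + j1000·0.001) = 1 + j1 → |·| ≈ 1.4142, ∠ ≈ 45.00°
∠L = (88.85°) − (45.00°) = 43.85°

43.9°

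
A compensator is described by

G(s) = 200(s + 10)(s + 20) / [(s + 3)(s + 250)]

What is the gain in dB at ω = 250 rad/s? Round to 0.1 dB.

43.0 dB

At s = jω = j250:
zero (s+10): 10 + j250 → |·| = √(10²+250²) = √62600 ≈ 250.2, ∠ = arctan(250/10) ≈ 87.71°
zero (s+20): 20 + j250 → |·| = √(20²+250²) = √62900 ≈ 250.8, ∠ = arctan(250/20) ≈ 85.43°
pole (s+3): 3 + j250 → |·| = √(3²+250²) = √62509 ≈ 250.02, ∠ = arctan(250/3) ≈ 89.31°
pole (s+250): 250 + j250 → |·| = √(250²+250²) = √125000 ≈ 353.55, ∠ = arctan(250/250) ≈ 45.00°
|G| = 200 · 62750 / 88395 ≈ 141.98
Gain = 20 log₁₀(141.98) ≈ 43.04 dB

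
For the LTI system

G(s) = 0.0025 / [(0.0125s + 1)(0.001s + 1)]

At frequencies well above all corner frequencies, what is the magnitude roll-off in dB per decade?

-40 dB/decade

Each pole contributes −20 dB/decade at high frequency; each zero contributes +20 dB/decade.
Net: 0 zero(s) − 2 pole(s) → -40 dB/decade.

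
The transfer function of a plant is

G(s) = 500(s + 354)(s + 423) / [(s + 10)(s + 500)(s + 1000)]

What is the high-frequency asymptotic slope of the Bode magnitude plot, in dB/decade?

Each pole contributes −20 dB/decade at high frequency; each zero contributes +20 dB/decade.
Net: 2 zero(s) − 3 pole(s) → -20 dB/decade.

-20 dB/decade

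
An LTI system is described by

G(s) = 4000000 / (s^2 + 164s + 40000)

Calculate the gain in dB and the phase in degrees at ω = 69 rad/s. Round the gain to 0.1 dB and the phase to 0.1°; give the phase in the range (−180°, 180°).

40.7 dB, -17.8°

At s = jω = j69:
quadratic: (j69)² + 164·j69 + 40000 = 35239 + j11316 → |·| ≈ 37011, ∠ ≈ 17.80°
|G| = 4000000 / 37011 ≈ 108.08
Gain = 20 log₁₀(108.08) ≈ 40.67 dB
∠G = 0.00° − 17.80° = -17.80°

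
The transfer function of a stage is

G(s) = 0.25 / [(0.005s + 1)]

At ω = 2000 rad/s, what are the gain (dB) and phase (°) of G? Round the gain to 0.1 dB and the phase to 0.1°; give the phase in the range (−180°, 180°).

At ω = 2000 rad/s:
pole (1 + j2000·0.005) = 1 + j10 → |·| ≈ 10.05, ∠ ≈ 84.29°
|G| = 0.25 · 1 / (10.05) ≈ 0.024876
Gain = 20 log₁₀(0.024876) ≈ -32.08 dB
∠G = (0°) − (84.29°) = -84.29°

-32.1 dB, -84.3°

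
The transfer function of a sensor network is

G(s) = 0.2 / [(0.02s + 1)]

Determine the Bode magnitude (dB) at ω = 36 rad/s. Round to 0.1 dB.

At ω = 36 rad/s:
pole (1 + j36·0.02) = 1 + j0.72 → |·| ≈ 1.2322, ∠ ≈ 35.75°
|G| = 0.2 · 1 / (1.2322) ≈ 0.16231
Gain = 20 log₁₀(0.16231) ≈ -15.79 dB

-15.8 dB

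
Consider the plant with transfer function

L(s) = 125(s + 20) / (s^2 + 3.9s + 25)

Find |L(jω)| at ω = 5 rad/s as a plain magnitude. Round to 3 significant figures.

At s = jω = j5:
zero (s+20): 20 + j5 → |·| = √(20²+5²) = √425 ≈ 20.616, ∠ = arctan(5/20) ≈ 14.04°
quadratic: (j5)² + 3.9·j5 + 25 = 0 + j19.5 → |·| ≈ 19.5, ∠ ≈ 90.00°
|L| = 125 · 20.616 / 19.5 ≈ 132.15

132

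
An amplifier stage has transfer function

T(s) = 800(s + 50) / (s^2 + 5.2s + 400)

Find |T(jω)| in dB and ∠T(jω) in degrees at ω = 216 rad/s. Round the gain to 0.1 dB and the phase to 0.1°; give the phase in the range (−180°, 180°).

At s = jω = j216:
zero (s+50): 50 + j216 → |·| = √(50²+216²) = √49156 ≈ 221.71, ∠ = arctan(216/50) ≈ 76.97°
quadratic: (j216)² + 5.2·j216 + 400 = -46256 + j1123.2 → |·| ≈ 46270, ∠ ≈ 178.61°
|T| = 800 · 221.71 / 46270 ≈ 3.8333
Gain = 20 log₁₀(3.8333) ≈ 11.67 dB
∠T = 76.97° − 178.61° = -101.64°

11.7 dB, -101.6°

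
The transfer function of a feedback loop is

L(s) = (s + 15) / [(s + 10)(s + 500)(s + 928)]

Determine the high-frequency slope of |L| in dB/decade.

-40 dB/decade

Each pole contributes −20 dB/decade at high frequency; each zero contributes +20 dB/decade.
Net: 1 zero(s) − 3 pole(s) → -40 dB/decade.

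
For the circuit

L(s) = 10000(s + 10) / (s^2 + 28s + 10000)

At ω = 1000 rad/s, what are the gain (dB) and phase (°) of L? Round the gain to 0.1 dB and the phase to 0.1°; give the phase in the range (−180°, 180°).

20.1 dB, -89.0°

At s = jω = j1000:
zero (s+10): 10 + j1000 → |·| = √(10²+1000²) = √1000100 ≈ 1000, ∠ = arctan(1000/10) ≈ 89.43°
quadratic: (j1000)² + 28·j1000 + 10000 = -990000 + j28000 → |·| ≈ 9.904e+05, ∠ ≈ 178.38°
|L| = 10000 · 1000 / 9.904e+05 ≈ 10.097
Gain = 20 log₁₀(10.097) ≈ 20.08 dB
∠L = 89.43° − 178.38° = -88.95°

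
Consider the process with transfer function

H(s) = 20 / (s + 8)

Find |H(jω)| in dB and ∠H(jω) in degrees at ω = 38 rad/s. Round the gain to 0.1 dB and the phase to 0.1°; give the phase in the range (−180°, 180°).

-5.8 dB, -78.1°

At s = jω = j38:
pole (s+8): 8 + j38 → |·| = √(8²+38²) = √1508 ≈ 38.833, ∠ = arctan(38/8) ≈ 78.11°
|H| = 20 / 38.833 ≈ 0.51503
Gain = 20 log₁₀(0.51503) ≈ -5.76 dB
∠H = 0.00° − 78.11° = -78.11°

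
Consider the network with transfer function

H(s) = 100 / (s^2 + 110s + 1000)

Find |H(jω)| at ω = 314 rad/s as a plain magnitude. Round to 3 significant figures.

0.000966

Substitute s = j314:
Numerator: 100 = 100 + j0
Denominator: (j314)^2 + 110(j314) + 1000 = -97596 + j34540
|N| = √(100² + 0²) ≈ 100, ∠N ≈ 0.00°
|D| = √(97596² + 34540²) ≈ 1.0353e+05, ∠D ≈ 160.51°
|H| = 100 / 1.0353e+05 ≈ 0.0009659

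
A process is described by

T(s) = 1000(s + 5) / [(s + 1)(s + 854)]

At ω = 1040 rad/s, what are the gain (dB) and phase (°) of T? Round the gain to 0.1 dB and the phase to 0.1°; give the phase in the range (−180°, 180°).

-2.6 dB, -50.8°

At s = jω = j1040:
zero (s+5): 5 + j1040 → |·| = √(5²+1040²) = √1081625 ≈ 1040, ∠ = arctan(1040/5) ≈ 89.72°
pole (s+1): 1 + j1040 → |·| = √(1²+1040²) = √1081601 ≈ 1040, ∠ = arctan(1040/1) ≈ 89.94°
pole (s+854): 854 + j1040 → |·| = √(854²+1040²) = √1810916 ≈ 1345.7, ∠ = arctan(1040/854) ≈ 50.61°
|T| = 1000 · 1040 / 1.3995e+06 ≈ 0.74312
Gain = 20 log₁₀(0.74312) ≈ -2.58 dB
∠T = 89.72° − 140.55° = -50.83°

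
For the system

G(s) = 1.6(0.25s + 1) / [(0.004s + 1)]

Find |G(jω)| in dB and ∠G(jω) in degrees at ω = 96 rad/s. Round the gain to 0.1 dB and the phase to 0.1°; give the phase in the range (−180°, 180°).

31.1 dB, 66.6°

At ω = 96 rad/s:
zero (1 + j96·0.25) = 1 + j24 → |·| ≈ 24.021, ∠ ≈ 87.61°
pole (1 + j96·0.004) = 1 + j0.384 → |·| ≈ 1.0712, ∠ ≈ 21.01°
|G| = 1.6 · 24.021 / (1.0712) ≈ 35.879
Gain = 20 log₁₀(35.879) ≈ 31.10 dB
∠G = (87.61°) − (21.01°) = 66.60°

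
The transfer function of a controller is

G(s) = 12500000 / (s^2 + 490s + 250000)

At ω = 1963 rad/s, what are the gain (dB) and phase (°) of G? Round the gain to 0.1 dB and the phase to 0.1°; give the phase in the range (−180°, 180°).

At s = jω = j1963:
quadratic: (j1963)² + 490·j1963 + 250000 = -3603369 + j961870 → |·| ≈ 3.7295e+06, ∠ ≈ 165.05°
|G| = 12500000 / 3.7295e+06 ≈ 3.3517
Gain = 20 log₁₀(3.3517) ≈ 10.51 dB
∠G = 0.00° − 165.05° = -165.05°

10.5 dB, -165.1°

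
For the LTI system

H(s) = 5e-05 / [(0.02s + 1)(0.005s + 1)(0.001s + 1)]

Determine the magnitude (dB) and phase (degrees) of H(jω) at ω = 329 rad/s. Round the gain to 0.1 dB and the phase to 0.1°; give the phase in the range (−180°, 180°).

At ω = 329 rad/s:
pole (1 + j329·0.02) = 1 + j6.58 → |·| ≈ 6.6556, ∠ ≈ 81.36°
pole (1 + j329·0.005) = 1 + j1.645 → |·| ≈ 1.9251, ∠ ≈ 58.70°
pole (1 + j329·0.001) = 1 + j0.329 → |·| ≈ 1.0527, ∠ ≈ 18.21°
|H| = 5e-05 · 1 / (6.6556 · 1.9251 · 1.0527) ≈ 3.707e-06
Gain = 20 log₁₀(3.707e-06) ≈ -108.62 dB
∠H = (0°) − (81.36° + 58.70° + 18.21°) = -158.27°

-108.6 dB, -158.3°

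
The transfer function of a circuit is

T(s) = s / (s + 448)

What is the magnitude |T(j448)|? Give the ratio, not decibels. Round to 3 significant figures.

At s = jω = j448:
zero at origin: s = j448 → |·| = 448, ∠ = 90.00°
pole (s+448): 448 + j448 → |·| = √(448²+448²) = √401408 ≈ 633.57, ∠ = arctan(448/448) ≈ 45.00°
|T| = 1 · 448 / 633.57 ≈ 0.7071

0.707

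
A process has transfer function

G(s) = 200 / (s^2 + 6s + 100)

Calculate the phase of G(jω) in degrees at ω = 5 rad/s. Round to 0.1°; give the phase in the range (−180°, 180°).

-21.8°

At s = jω = j5:
quadratic: (j5)² + 6·j5 + 100 = 75 + j30 → |·| ≈ 80.777, ∠ ≈ 21.80°
∠G = 0.00° − 21.80° = -21.80°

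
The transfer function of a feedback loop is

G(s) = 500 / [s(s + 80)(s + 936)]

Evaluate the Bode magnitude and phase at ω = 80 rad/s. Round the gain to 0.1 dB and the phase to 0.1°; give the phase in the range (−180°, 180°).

At s = jω = j80:
pole (s+80): 80 + j80 → |·| = √(80²+80²) = √12800 ≈ 113.14, ∠ = arctan(80/80) ≈ 45.00°
pole (s+936): 936 + j80 → |·| = √(936²+80²) = √882496 ≈ 939.41, ∠ = arctan(80/936) ≈ 4.89°
pole at origin: |s| = 80, ∠ = 90.00° (in denominator)
|G| = 500 / 8.5028e+06 ≈ 5.8804e-05
Gain = 20 log₁₀(5.8804e-05) ≈ -84.61 dB
∠G = 0.00° − 139.89° = -139.89°

-84.6 dB, -139.9°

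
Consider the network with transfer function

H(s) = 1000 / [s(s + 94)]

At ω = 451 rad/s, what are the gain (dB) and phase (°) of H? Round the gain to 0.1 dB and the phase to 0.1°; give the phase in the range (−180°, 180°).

-46.4 dB, -168.2°

At s = jω = j451:
pole (s+94): 94 + j451 → |·| = √(94²+451²) = √212237 ≈ 460.69, ∠ = arctan(451/94) ≈ 78.23°
pole at origin: |s| = 451, ∠ = 90.00° (in denominator)
|H| = 1000 / 2.0777e+05 ≈ 0.004813
Gain = 20 log₁₀(0.004813) ≈ -46.35 dB
∠H = 0.00° − 168.23° = -168.23°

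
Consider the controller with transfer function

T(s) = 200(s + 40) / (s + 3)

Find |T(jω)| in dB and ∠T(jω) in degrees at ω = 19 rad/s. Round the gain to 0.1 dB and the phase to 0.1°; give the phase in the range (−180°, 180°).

At s = jω = j19:
zero (s+40): 40 + j19 → |·| = √(40²+19²) = √1961 ≈ 44.283, ∠ = arctan(19/40) ≈ 25.41°
pole (s+3): 3 + j19 → |·| = √(3²+19²) = √370 ≈ 19.235, ∠ = arctan(19/3) ≈ 81.03°
|T| = 200 · 44.283 / 19.235 ≈ 460.44
Gain = 20 log₁₀(460.44) ≈ 53.26 dB
∠T = 25.41° − 81.03° = -55.62°

53.3 dB, -55.6°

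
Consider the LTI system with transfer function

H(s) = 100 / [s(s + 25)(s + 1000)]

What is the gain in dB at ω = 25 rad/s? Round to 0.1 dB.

-78.9 dB

At s = jω = j25:
pole (s+25): 25 + j25 → |·| = √(25²+25²) = √1250 ≈ 35.355, ∠ = arctan(25/25) ≈ 45.00°
pole (s+1000): 1000 + j25 → |·| = √(1000²+25²) = √1000625 ≈ 1000.3, ∠ = arctan(25/1000) ≈ 1.43°
pole at origin: |s| = 25, ∠ = 90.00° (in denominator)
|H| = 100 / 8.8414e+05 ≈ 0.0001131
Gain = 20 log₁₀(0.0001131) ≈ -78.93 dB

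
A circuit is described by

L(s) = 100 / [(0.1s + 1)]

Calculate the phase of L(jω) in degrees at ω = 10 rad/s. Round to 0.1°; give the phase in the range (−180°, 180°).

-45.0°

At ω = 10 rad/s:
pole (1 + j10·0.1) = 1 + j1 → |·| ≈ 1.4142, ∠ ≈ 45.00°
∠L = (0°) − (45.00°) = -45.00°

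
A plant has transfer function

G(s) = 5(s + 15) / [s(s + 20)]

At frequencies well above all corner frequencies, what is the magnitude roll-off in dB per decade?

Each pole contributes −20 dB/decade at high frequency; each zero contributes +20 dB/decade.
Net: 1 zero(s) − 2 pole(s) → -20 dB/decade.

-20 dB/decade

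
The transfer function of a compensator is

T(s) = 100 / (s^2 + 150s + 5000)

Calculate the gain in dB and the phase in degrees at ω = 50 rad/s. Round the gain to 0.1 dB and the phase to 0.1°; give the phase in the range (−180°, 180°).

Substitute s = j50:
Numerator: 100 = 100 + j0
Denominator: (j50)^2 + 150(j50) + 5000 = 2500 + j7500
|N| = √(100² + 0²) ≈ 100, ∠N ≈ 0.00°
|D| = √(2500² + 7500²) ≈ 7905.7, ∠D ≈ 71.57°
|T| = 100 / 7905.7 ≈ 0.012649
Gain = 20 log₁₀(0.012649) ≈ -37.96 dB
∠T = 0.00° − 71.57° = -71.57°

-38.0 dB, -71.6°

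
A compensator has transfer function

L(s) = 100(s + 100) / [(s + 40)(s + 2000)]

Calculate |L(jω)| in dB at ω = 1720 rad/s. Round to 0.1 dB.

-28.4 dB

At s = jω = j1720:
zero (s+100): 100 + j1720 → |·| = √(100²+1720²) = √2968400 ≈ 1722.9, ∠ = arctan(1720/100) ≈ 86.67°
pole (s+40): 40 + j1720 → |·| = √(40²+1720²) = √2960000 ≈ 1720.5, ∠ = arctan(1720/40) ≈ 88.67°
pole (s+2000): 2000 + j1720 → |·| = √(2000²+1720²) = √6958400 ≈ 2637.9, ∠ = arctan(1720/2000) ≈ 40.70°
|L| = 100 · 1722.9 / 4.5385e+06 ≈ 0.037962
Gain = 20 log₁₀(0.037962) ≈ -28.41 dB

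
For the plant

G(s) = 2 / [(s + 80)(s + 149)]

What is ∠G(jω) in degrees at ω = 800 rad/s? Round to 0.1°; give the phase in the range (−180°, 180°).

At s = jω = j800:
pole (s+80): 80 + j800 → |·| = √(80²+800²) = √646400 ≈ 803.99, ∠ = arctan(800/80) ≈ 84.29°
pole (s+149): 149 + j800 → |·| = √(149²+800²) = √662201 ≈ 813.76, ∠ = arctan(800/149) ≈ 79.45°
∠G = 0.00° − 163.74° = -163.74°

-163.7°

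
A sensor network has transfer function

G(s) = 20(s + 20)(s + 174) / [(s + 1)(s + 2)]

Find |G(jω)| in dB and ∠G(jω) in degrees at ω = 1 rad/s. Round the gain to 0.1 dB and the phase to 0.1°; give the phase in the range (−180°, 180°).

86.9 dB, -68.4°

At s = jω = j1:
zero (s+20): 20 + j1 → |·| = √(20²+1²) = √401 ≈ 20.025, ∠ = arctan(1/20) ≈ 2.86°
zero (s+174): 174 + j1 → |·| = √(174²+1²) = √30277 ≈ 174, ∠ = arctan(1/174) ≈ 0.33°
pole (s+1): 1 + j1 → |·| = √(1²+1²) = √2 ≈ 1.4142, ∠ = arctan(1/1) ≈ 45.00°
pole (s+2): 2 + j1 → |·| = √(2²+1²) = √5 ≈ 2.2361, ∠ = arctan(1/2) ≈ 26.57°
|G| = 20 · 3484.3 / 3.1623 ≈ 22036
Gain = 20 log₁₀(22036) ≈ 86.86 dB
∠G = 3.19° − 71.57° = -68.38°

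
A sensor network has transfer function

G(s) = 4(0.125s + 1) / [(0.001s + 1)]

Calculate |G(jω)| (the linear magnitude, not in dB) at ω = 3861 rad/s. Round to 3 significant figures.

484

At ω = 3861 rad/s:
zero (1 + j3861·0.125) = 1 + j482.625 → |·| ≈ 482.63, ∠ ≈ 89.88°
pole (1 + j3861·0.001) = 1 + j3.861 → |·| ≈ 3.9884, ∠ ≈ 75.48°
|G| = 4 · 482.63 / (3.9884) ≈ 484.03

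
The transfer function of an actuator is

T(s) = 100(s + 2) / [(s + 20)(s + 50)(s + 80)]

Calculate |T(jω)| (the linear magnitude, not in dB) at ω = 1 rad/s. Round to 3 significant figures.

0.00279

At s = jω = j1:
zero (s+2): 2 + j1 → |·| = √(2²+1²) = √5 ≈ 2.2361, ∠ = arctan(1/2) ≈ 26.57°
pole (s+20): 20 + j1 → |·| = √(20²+1²) = √401 ≈ 20.025, ∠ = arctan(1/20) ≈ 2.86°
pole (s+50): 50 + j1 → |·| = √(50²+1²) = √2501 ≈ 50.01, ∠ = arctan(1/50) ≈ 1.15°
pole (s+80): 80 + j1 → |·| = √(80²+1²) = √6401 ≈ 80.006, ∠ = arctan(1/80) ≈ 0.72°
|T| = 100 · 2.2361 / 80122 ≈ 0.0027909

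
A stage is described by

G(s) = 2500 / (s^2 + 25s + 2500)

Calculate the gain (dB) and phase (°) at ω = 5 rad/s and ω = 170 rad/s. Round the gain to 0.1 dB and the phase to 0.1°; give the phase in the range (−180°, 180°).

ω = 5: 0.1 dB, -2.9°; ω = 170: -20.6 dB, -170.9°

At s = jω = j5:
quadratic: (j5)² + 25·j5 + 2500 = 2475 + j125 → |·| ≈ 2478.2, ∠ ≈ 2.89°
|G| = 2500 / 2478.2 ≈ 1.0088
Gain = 20 log₁₀(1.0088) ≈ 0.08 dB
∠G = 0.00° − 2.89° = -2.89°

At s = jω = j170:
quadratic: (j170)² + 25·j170 + 2500 = -26400 + j4250 → |·| ≈ 26740, ∠ ≈ 170.85°
|G| = 2500 / 26740 ≈ 0.093493
Gain = 20 log₁₀(0.093493) ≈ -20.58 dB
∠G = 0.00° − 170.85° = -170.85°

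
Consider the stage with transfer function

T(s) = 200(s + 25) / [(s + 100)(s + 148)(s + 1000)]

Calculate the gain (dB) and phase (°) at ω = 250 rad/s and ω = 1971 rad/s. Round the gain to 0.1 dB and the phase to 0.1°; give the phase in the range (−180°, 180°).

ω = 250: -64.1 dB, -57.3°; ω = 1971: -86.8 dB, -146.6°

At s = jω = j250:
zero (s+25): 25 + j250 → |·| = √(25²+250²) = √63125 ≈ 251.25, ∠ = arctan(250/25) ≈ 84.29°
pole (s+100): 100 + j250 → |·| = √(100²+250²) = √72500 ≈ 269.26, ∠ = arctan(250/100) ≈ 68.20°
pole (s+148): 148 + j250 → |·| = √(148²+250²) = √84404 ≈ 290.52, ∠ = arctan(250/148) ≈ 59.37°
pole (s+1000): 1000 + j250 → |·| = √(1000²+250²) = √1062500 ≈ 1030.8, ∠ = arctan(250/1000) ≈ 14.04°
|T| = 200 · 251.25 / 8.0635e+07 ≈ 0.00062318
Gain = 20 log₁₀(0.00062318) ≈ -64.11 dB
∠T = 84.29° − 141.61° = -57.32°

At s = jω = j1971:
zero (s+25): 25 + j1971 → |·| = √(25²+1971²) = √3885466 ≈ 1971.2, ∠ = arctan(1971/25) ≈ 89.27°
pole (s+100): 100 + j1971 → |·| = √(100²+1971²) = √3894841 ≈ 1973.5, ∠ = arctan(1971/100) ≈ 87.10°
pole (s+148): 148 + j1971 → |·| = √(148²+1971²) = √3906745 ≈ 1976.5, ∠ = arctan(1971/148) ≈ 85.71°
pole (s+1000): 1000 + j1971 → |·| = √(1000²+1971²) = √4884841 ≈ 2210.2, ∠ = arctan(1971/1000) ≈ 63.10°
|T| = 200 · 1971.2 / 8.6212e+09 ≈ 4.5729e-05
Gain = 20 log₁₀(4.5729e-05) ≈ -86.80 dB
∠T = 89.27° − 235.91° = -146.64°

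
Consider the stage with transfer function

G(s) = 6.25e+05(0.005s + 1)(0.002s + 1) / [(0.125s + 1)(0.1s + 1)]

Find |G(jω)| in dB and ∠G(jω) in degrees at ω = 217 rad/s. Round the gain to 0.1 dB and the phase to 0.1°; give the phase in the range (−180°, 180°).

At ω = 217 rad/s:
zero (1 + j217·0.005) = 1 + j1.085 → |·| ≈ 1.4755, ∠ ≈ 47.33°
zero (1 + j217·0.002) = 1 + j0.434 → |·| ≈ 1.0901, ∠ ≈ 23.46°
pole (1 + j217·0.125) = 1 + j27.125 → |·| ≈ 27.143, ∠ ≈ 87.89°
pole (1 + j217·0.1) = 1 + j21.7 → |·| ≈ 21.723, ∠ ≈ 87.36°
|G| = 6.25e+05 · 1.4755 · 1.0901 / (27.143 · 21.723) ≈ 1704.9
Gain = 20 log₁₀(1704.9) ≈ 64.63 dB
∠G = (47.33° + 23.46°) − (87.89° + 87.36°) = -104.46°

64.6 dB, -104.5°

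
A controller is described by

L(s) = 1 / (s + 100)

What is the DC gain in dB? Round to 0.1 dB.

L(0) = 1 / (100) = 0.01
20 log₁₀(0.01) ≈ -40.00 dB

-40.0 dB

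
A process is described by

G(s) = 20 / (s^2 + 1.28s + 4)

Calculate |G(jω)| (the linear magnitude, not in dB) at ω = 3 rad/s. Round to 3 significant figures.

At s = jω = j3:
quadratic: (j3)² + 1.28·j3 + 4 = -5 + j3.84 → |·| ≈ 6.3044, ∠ ≈ 142.48°
|G| = 20 / 6.3044 ≈ 3.1724

3.17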